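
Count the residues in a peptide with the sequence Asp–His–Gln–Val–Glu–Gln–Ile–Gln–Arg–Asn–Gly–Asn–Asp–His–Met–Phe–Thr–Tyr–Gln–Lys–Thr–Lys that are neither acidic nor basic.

Acidic: D, E. Basic: K, R, H. All other residues are neither.
Matching residues: Gln3, Val4, Gln6, Ile7, Gln8, Asn10, Gly11, Asn12, Met15, Phe16, Thr17, Tyr18, Gln19, Thr21.

14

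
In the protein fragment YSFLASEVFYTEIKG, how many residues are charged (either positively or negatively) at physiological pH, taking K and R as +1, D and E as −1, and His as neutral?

Charged side chains at pH ~7.4: K, R (positive); D, E (negative).
Matching residues: E7, E12, K14.

3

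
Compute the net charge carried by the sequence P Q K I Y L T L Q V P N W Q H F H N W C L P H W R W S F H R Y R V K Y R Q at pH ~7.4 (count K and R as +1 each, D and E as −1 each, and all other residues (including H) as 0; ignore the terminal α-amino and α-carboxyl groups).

Positive (K, R): K3, R25, R30, R32, K34, R36 → +6.
Negative (D, E): none → −0.
Net charge = (+6) + (−0) = +6.

+6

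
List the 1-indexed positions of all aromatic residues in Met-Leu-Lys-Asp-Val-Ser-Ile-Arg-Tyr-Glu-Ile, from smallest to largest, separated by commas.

9

The aromatic amino acids are Phe (F, benzyl), Trp (W, indole), and Tyr (Y, phenol).
Matching residues: Tyr9.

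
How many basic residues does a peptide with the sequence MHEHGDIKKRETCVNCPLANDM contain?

Lysine (K), arginine (R), and histidine (H) have basic, nitrogen-containing side chains.
Matching residues: H2, H4, K8, K9, R10.

5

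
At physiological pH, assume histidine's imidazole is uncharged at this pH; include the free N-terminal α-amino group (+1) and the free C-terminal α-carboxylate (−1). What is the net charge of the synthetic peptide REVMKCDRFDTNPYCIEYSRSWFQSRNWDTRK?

+2

The side chains ionized at physiological pH are Lys/Arg (+1) and Asp/Glu (−1); with His treated as neutral, nothing else contributes.
Positive (K, R): R1, K5, R8, R20, R26, R31, K32 → +7.
Negative (D, E): E2, D7, D10, E17, D29 → −5.
The N-terminus (+1) and C-terminus (−1) cancel.
Net charge = (+7) + (−5) = +2.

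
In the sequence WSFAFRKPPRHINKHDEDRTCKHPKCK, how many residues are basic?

11

Lysine (K), arginine (R), and histidine (H) have basic, nitrogen-containing side chains.
Matching residues: R6, K7, R10, H11, K14, H15, R19, K22, H23, K25, K27.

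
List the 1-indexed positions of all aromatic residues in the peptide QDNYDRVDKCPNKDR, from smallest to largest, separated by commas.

4

Phenylalanine (F), tryptophan (W), and tyrosine (Y) have aromatic ring side chains.
Matching residues: Y4.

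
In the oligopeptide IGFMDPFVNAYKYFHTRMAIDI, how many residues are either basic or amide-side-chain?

Basic: H, K, R. Amide-side-chain: N, Q.
Basic residues here: K12, H15, R17 (3).
Amide-side-chain residues here: N9 (1).
The two groups share no amino acid, so total = 3 + 1 = 4.

4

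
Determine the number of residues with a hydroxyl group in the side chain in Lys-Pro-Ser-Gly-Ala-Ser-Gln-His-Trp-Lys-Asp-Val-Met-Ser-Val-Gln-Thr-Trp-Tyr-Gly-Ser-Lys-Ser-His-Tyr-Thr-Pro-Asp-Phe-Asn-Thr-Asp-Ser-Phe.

11

S, T, and Y are the three residues with a side-chain hydroxyl.
Matching residues: Ser3, Ser6, Ser14, Thr17, Tyr19, Ser21, Ser23, Tyr25, Thr26, Thr31, Ser33.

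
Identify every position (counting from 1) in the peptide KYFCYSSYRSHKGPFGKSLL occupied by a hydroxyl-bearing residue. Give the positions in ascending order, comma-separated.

Matching residues: Y2, Y5, S6, S7, Y8, S10, S18.

2, 5, 6, 7, 8, 10, 18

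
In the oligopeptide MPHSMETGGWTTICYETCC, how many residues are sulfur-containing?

5

Only Cys (C) and Met (M) have a sulfur atom in the side chain.
Matching residues: M1, M5, C14, C18, C19.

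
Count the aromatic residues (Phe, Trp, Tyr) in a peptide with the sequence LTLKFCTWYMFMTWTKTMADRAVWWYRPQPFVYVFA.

11

Matching residues: F5, W8, Y9, F11, W14, W24, W25, Y26, F31, Y33, F35.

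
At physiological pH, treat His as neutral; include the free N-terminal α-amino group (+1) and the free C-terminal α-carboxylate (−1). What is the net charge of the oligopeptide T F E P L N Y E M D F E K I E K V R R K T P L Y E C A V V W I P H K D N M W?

The side chains ionized at physiological pH are Lys/Arg (+1) and Asp/Glu (−1); with His treated as neutral, nothing else contributes.
Positive (K, R): K13, K16, R18, R19, K20, K34 → +6.
Negative (D, E): E3, E8, D10, E12, E15, E25, D35 → −7.
The N-terminus (+1) and C-terminus (−1) cancel.
Net charge = (+6) + (−7) = −1.

-1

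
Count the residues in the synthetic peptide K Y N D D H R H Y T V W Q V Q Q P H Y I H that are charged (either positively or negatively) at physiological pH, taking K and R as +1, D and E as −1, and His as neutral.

4

Charged side chains at pH ~7.4: K, R (positive); D, E (negative).
Matching residues: K1, D4, D5, R7.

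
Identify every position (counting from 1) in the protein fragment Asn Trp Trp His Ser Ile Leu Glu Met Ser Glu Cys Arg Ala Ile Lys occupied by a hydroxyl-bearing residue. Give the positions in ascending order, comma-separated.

5, 10

S, T, and Y are the three residues with a side-chain hydroxyl.
Matching residues: Ser5, Ser10.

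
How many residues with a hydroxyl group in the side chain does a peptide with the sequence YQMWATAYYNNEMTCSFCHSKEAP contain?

Serine (S), threonine (T), and tyrosine (Y) each carry a hydroxyl group on the side chain.
Matching residues: Y1, T6, Y8, Y9, T14, S16, S20.

7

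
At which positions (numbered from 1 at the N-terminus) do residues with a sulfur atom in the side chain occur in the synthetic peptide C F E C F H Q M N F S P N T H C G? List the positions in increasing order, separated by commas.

1, 4, 8, 16

Cysteine (C, thiol) and methionine (M, thioether) are the two sulfur-containing amino acids.
Matching residues: C1, C4, M8, C16.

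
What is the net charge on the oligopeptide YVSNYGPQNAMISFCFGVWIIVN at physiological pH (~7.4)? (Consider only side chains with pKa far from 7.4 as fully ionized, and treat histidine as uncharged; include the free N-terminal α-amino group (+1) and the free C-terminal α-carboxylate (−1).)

Near pH 7.4, K and R contribute +1 each, D and E contribute −1 each, and every other side chain (His included, as stated) is uncharged.
Positive (K, R): none → +0.
Negative (D, E): none → −0.
The N-terminus (+1) and C-terminus (−1) cancel.
Net charge = (+0) + (−0) = 0.

0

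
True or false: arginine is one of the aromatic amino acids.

F, W, and Y each carry an aromatic ring on the side chain.
Arginine is not in this group.

False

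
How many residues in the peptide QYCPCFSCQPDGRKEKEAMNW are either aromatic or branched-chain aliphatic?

3

Aromatic: F, W, Y. Branched-chain aliphatic: I, L, V.
Aromatic residues here: Y2, F6, W21 (3).
Branched-chain aliphatic residues here: none (0).
The two groups share no amino acid, so total = 3 + 0 = 3.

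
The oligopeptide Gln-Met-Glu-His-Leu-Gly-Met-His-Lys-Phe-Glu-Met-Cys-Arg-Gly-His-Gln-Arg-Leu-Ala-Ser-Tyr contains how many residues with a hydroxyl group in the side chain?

Serine (S), threonine (T), and tyrosine (Y) each carry a hydroxyl group on the side chain.
Matching residues: Ser21, Tyr22.

2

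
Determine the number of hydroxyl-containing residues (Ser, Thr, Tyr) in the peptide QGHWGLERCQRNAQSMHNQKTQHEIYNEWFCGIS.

4

Matching residues: S15, T21, Y26, S34.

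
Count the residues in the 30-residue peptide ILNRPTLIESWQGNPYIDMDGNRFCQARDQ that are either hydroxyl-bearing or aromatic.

Hydroxyl-bearing: S, T, Y. Aromatic: F, W, Y.
Hydroxyl-bearing residues here: T6, S10, Y16 (3).
Aromatic residues here: W11, Y16, F24 (3).
Y is in both groups, so the 1 Y residue must not be double-counted.
Total = 3 + 3 − 1 = 5.

5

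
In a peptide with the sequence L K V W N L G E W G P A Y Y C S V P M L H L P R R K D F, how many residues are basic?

5

The basic amino acids are Lys (K), Arg (R), and His (H).
Matching residues: K2, H21, R24, R25, K26.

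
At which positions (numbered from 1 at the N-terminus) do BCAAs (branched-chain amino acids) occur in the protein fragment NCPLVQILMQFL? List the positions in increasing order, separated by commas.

Valine (V), leucine (L), and isoleucine (I) are the branched-chain amino acids.
Matching residues: L4, V5, I7, L8, L12.

4, 5, 7, 8, 12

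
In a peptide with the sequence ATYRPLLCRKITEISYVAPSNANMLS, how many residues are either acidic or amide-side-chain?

Acidic: D, E. Amide-side-chain: N, Q.
Acidic residues here: E13 (1).
Amide-side-chain residues here: N21, N23 (2).
The two groups share no amino acid, so total = 1 + 2 = 3.

3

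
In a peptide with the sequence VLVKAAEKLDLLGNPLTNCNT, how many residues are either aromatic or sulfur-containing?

1

Aromatic: F, W, Y. Sulfur-containing: C, M.
Aromatic residues here: none (0).
Sulfur-containing residues here: C19 (1).
The two groups share no amino acid, so total = 0 + 1 = 1.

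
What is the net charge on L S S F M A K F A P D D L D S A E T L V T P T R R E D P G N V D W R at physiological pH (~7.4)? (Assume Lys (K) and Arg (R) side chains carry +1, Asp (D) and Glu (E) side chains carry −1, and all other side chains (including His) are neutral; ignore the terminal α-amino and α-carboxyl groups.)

Positive (K, R): K7, R24, R25, R34 → +4.
Negative (D, E): D11, D12, D14, E17, E26, D27, D32 → −7.
Net charge = (+4) + (−7) = −3.

-3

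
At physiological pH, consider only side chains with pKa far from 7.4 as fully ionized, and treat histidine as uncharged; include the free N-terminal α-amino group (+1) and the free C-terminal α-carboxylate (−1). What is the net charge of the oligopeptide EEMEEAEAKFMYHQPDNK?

Near pH 7.4, K and R contribute +1 each, D and E contribute −1 each, and every other side chain (His included, as stated) is uncharged.
Positive (K, R): K9, K18 → +2.
Negative (D, E): E1, E2, E4, E5, E7, D16 → −6.
The N-terminus (+1) and C-terminus (−1) cancel.
Net charge = (+2) + (−6) = −4.

-4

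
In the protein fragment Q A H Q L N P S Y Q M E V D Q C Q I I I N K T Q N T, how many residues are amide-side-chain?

9

The amide-side-chain residues are Asn (N) and Gln (Q).
Matching residues: Q1, Q4, N6, Q10, Q15, Q17, N21, Q24, N25.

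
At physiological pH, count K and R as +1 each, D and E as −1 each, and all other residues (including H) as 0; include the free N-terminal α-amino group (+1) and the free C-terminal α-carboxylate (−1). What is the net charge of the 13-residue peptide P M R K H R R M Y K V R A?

Positive (K, R): R3, K4, R6, R7, K10, R12 → +6.
Negative (D, E): none → −0.
The N-terminus (+1) and C-terminus (−1) cancel.
Net charge = (+6) + (−0) = +6.

+6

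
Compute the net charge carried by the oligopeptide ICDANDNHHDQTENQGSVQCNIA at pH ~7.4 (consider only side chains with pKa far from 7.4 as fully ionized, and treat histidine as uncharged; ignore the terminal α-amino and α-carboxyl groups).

The side chains ionized at physiological pH are Lys/Arg (+1) and Asp/Glu (−1); with His treated as neutral, nothing else contributes.
Positive (K, R): none → +0.
Negative (D, E): D3, D6, D10, E13 → −4.
Net charge = (+0) + (−4) = −4.

-4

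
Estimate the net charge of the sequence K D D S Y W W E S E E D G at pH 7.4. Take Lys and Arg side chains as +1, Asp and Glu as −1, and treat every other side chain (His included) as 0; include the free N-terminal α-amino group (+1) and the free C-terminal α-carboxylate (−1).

-5

Positive (K, R): K1 → +1.
Negative (D, E): D2, D3, E8, E10, E11, D12 → −6.
The N-terminus (+1) and C-terminus (−1) cancel.
Net charge = (+1) + (−6) = −5.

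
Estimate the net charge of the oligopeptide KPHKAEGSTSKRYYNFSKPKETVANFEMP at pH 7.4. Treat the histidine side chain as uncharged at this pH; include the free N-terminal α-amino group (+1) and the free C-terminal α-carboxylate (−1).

+3

Near pH 7.4, K and R contribute +1 each, D and E contribute −1 each, and every other side chain (His included, as stated) is uncharged.
Positive (K, R): K1, K4, K11, R12, K18, K20 → +6.
Negative (D, E): E6, E21, E27 → −3.
The N-terminus (+1) and C-terminus (−1) cancel.
Net charge = (+6) + (−3) = +3.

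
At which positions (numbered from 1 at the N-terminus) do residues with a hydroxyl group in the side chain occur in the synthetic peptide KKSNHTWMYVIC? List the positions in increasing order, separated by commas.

3, 6, 9

Serine (S), threonine (T), and tyrosine (Y) each carry a hydroxyl group on the side chain.
Matching residues: S3, T6, Y9.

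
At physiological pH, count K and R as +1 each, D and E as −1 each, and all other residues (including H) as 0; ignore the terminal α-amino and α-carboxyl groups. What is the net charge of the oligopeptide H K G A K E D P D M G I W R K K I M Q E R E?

+1

Positive (K, R): K2, K5, R14, K15, K16, R21 → +6.
Negative (D, E): E6, D7, D9, E20, E22 → −5.
Net charge = (+6) + (−5) = +1.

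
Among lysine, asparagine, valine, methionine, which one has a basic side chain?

lysine

Lysine (K), arginine (R), and histidine (H) have basic, nitrogen-containing side chains.
Of the listed options, only lysine belongs to this group.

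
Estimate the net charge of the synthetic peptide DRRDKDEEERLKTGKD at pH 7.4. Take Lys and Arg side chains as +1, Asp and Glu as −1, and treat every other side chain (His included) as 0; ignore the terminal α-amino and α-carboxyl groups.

Positive (K, R): R2, R3, K5, R10, K12, K15 → +6.
Negative (D, E): D1, D4, D6, E7, E8, E9, D16 → −7.
Net charge = (+6) + (−7) = −1.

-1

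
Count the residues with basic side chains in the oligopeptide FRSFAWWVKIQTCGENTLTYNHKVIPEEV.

The basic amino acids are Lys (K), Arg (R), and His (H).
Matching residues: R2, K9, H22, K23.

4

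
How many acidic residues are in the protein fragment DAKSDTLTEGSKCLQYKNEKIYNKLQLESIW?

5

Only D (aspartate) and E (glutamate) carry a side-chain carboxylic acid.
Matching residues: D1, D5, E9, E19, E28.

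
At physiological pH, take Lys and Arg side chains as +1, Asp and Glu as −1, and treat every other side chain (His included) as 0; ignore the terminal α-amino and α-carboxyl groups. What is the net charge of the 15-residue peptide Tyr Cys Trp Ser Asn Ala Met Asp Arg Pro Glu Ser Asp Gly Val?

-2

Positive (K, R): Arg9 → +1.
Negative (D, E): Asp8, Glu11, Asp13 → −3.
Net charge = (+1) + (−3) = −2.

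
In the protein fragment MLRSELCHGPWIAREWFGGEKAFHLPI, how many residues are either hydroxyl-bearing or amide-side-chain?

1

Hydroxyl-bearing: S, T, Y. Amide-side-chain: N, Q.
Hydroxyl-bearing residues here: S4 (1).
Amide-side-chain residues here: none (0).
The two groups share no amino acid, so total = 1 + 0 = 1.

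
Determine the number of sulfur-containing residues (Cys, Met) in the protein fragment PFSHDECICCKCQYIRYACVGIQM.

6

Matching residues: C7, C9, C10, C12, C19, M24.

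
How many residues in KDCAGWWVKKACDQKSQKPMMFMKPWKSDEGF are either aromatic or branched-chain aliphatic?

Aromatic: F, W, Y. Branched-chain aliphatic: I, L, V.
Aromatic residues here: W6, W7, F22, W26, F32 (5).
Branched-chain aliphatic residues here: V8 (1).
The two groups share no amino acid, so total = 5 + 1 = 6.

6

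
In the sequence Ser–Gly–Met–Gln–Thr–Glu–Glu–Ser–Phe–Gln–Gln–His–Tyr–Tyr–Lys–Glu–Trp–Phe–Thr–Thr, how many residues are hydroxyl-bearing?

7

Serine (S), threonine (T), and tyrosine (Y) each carry a hydroxyl group on the side chain.
Matching residues: Ser1, Thr5, Ser8, Tyr13, Tyr14, Thr19, Thr20.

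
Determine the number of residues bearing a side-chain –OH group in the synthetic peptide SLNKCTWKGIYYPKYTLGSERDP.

Serine (S), threonine (T), and tyrosine (Y) each carry a hydroxyl group on the side chain.
Matching residues: S1, T6, Y11, Y12, Y15, T16, S19.

7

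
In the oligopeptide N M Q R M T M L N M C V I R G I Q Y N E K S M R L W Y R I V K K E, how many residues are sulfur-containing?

6

The sulfur-bearing residues are cysteine (–SH) and methionine (–S–CH₃).
Matching residues: M2, M5, M7, M10, C11, M23.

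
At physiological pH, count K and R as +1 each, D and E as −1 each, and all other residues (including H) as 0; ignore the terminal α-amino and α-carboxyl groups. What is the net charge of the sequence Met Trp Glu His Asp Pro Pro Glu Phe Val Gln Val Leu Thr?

-3

Positive (K, R): none → +0.
Negative (D, E): Glu3, Asp5, Glu8 → −3.
Net charge = (+0) + (−3) = −3.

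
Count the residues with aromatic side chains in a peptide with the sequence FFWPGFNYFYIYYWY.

The aromatic amino acids are Phe (F, benzyl), Trp (W, indole), and Tyr (Y, phenol).
Matching residues: F1, F2, W3, F6, Y8, F9, Y10, Y12, Y13, W14, Y15.

11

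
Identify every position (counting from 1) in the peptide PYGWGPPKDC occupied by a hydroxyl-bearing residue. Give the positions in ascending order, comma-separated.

Matching residues: Y2.

2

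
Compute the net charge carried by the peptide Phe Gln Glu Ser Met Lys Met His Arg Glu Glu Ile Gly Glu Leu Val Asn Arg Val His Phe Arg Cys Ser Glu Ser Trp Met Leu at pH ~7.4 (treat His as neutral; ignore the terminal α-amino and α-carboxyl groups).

-1

At pH ~7.4 the Lys and Arg side chains are protonated (+1), the Asp and Glu side chains are deprotonated (−1), and with His taken as neutral all other side chains carry no charge.
Positive (K, R): Lys6, Arg9, Arg18, Arg22 → +4.
Negative (D, E): Glu3, Glu10, Glu11, Glu14, Glu25 → −5.
Net charge = (+4) + (−5) = −1.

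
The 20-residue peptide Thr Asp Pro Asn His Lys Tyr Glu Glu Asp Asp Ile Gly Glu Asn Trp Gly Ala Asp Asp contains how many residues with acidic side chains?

8

Aspartate (D) and glutamate (E) have carboxylic-acid side chains and are the acidic amino acids.
Matching residues: Asp2, Glu8, Glu9, Asp10, Asp11, Glu14, Asp19, Asp20.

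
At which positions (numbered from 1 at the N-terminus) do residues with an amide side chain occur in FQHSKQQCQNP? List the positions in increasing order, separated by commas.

Only N (asparagine) and Q (glutamine) carry a side-chain carboxamide.
Matching residues: Q2, Q6, Q7, Q9, N10.

2, 6, 7, 9, 10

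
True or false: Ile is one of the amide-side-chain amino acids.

The amide-side-chain residues are Asn (N) and Gln (Q).
Isoleucine is not in this group.

False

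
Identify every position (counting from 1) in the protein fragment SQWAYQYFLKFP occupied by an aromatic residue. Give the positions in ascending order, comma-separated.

Matching residues: W3, Y5, Y7, F8, F11.

3, 5, 7, 8, 11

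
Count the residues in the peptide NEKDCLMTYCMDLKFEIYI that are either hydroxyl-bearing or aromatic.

Hydroxyl-bearing: S, T, Y. Aromatic: F, W, Y.
Hydroxyl-bearing residues here: T8, Y9, Y18 (3).
Aromatic residues here: Y9, F15, Y18 (3).
Y is in both groups, so the 2 Y residues must not be double-counted.
Total = 3 + 3 − 2 = 4.

4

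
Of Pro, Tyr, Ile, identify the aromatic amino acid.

Tyr

F, W, and Y each carry an aromatic ring on the side chain.
Of the listed options, only Tyr belongs to this group.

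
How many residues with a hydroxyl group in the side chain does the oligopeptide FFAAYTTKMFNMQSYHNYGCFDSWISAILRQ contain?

Serine (S), threonine (T), and tyrosine (Y) each carry a hydroxyl group on the side chain.
Matching residues: Y5, T6, T7, S14, Y15, Y18, S23, S26.

8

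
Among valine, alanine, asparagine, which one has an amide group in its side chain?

Only N (asparagine) and Q (glutamine) carry a side-chain carboxamide.
Of the listed options, only asparagine belongs to this group.

asparagine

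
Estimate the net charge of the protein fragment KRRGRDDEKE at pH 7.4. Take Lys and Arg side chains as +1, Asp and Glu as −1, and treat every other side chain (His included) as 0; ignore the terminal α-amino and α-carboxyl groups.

+1

Positive (K, R): K1, R2, R3, R5, K9 → +5.
Negative (D, E): D6, D7, E8, E10 → −4.
Net charge = (+5) + (−4) = +1.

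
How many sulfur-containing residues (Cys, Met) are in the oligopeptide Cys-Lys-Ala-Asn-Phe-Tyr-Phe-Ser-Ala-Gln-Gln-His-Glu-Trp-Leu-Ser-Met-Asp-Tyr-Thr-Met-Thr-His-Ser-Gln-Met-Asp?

4

Matching residues: Cys1, Met17, Met21, Met26.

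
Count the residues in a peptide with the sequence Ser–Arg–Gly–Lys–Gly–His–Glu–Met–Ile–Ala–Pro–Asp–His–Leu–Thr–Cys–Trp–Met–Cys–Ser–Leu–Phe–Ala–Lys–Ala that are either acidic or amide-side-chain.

Acidic: D, E. Amide-side-chain: N, Q.
Acidic residues here: Glu7, Asp12 (2).
Amide-side-chain residues here: none (0).
The two groups share no amino acid, so total = 2 + 0 = 2.

2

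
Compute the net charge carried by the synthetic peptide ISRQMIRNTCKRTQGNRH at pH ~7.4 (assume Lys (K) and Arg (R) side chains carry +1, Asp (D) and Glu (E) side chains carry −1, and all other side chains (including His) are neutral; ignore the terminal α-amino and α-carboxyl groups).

+5

Positive (K, R): R3, R7, K11, R12, R17 → +5.
Negative (D, E): none → −0.
Net charge = (+5) + (−0) = +5.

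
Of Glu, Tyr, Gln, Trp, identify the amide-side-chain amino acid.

Asparagine (N) and glutamine (Q) have uncharged amide side chains.
Of the listed options, only Gln belongs to this group.

Gln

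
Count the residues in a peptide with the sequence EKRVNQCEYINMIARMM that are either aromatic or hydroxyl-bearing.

1

Aromatic: F, W, Y. Hydroxyl-bearing: S, T, Y.
Aromatic residues here: Y9 (1).
Hydroxyl-bearing residues here: Y9 (1).
Y is in both groups, so the 1 Y residue must not be double-counted.
Total = 1 + 1 − 1 = 1.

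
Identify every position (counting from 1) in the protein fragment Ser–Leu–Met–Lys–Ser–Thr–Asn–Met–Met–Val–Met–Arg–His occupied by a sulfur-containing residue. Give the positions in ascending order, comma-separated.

3, 8, 9, 11

Cysteine (C, thiol) and methionine (M, thioether) are the two sulfur-containing amino acids.
Matching residues: Met3, Met8, Met9, Met11.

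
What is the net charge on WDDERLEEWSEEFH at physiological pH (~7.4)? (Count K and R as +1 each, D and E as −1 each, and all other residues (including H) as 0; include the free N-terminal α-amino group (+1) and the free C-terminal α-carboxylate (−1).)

Positive (K, R): R5 → +1.
Negative (D, E): D2, D3, E4, E7, E8, E11, E12 → −7.
The N-terminus (+1) and C-terminus (−1) cancel.
Net charge = (+1) + (−7) = −6.

-6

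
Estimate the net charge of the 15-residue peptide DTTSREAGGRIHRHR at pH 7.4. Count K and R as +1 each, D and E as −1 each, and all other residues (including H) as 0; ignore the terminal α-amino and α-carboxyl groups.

+2

Positive (K, R): R5, R10, R13, R15 → +4.
Negative (D, E): D1, E6 → −2.
Net charge = (+4) + (−2) = +2.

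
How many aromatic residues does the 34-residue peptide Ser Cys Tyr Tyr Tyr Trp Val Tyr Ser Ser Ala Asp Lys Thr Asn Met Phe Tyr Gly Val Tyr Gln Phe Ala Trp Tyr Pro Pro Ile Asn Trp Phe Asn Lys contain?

F, W, and Y each carry an aromatic ring on the side chain.
Matching residues: Tyr3, Tyr4, Tyr5, Trp6, Tyr8, Phe17, Tyr18, Tyr21, Phe23, Trp25, Tyr26, Trp31, Phe32.

13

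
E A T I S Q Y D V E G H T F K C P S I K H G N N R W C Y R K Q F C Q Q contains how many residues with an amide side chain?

The amide-side-chain residues are Asn (N) and Gln (Q).
Matching residues: Q6, N23, N24, Q31, Q34, Q35.

6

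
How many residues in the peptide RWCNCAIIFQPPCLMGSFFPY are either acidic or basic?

1

Acidic: D, E. Basic: H, K, R.
Acidic residues here: none (0).
Basic residues here: R1 (1).
The two groups share no amino acid, so total = 0 + 1 = 1.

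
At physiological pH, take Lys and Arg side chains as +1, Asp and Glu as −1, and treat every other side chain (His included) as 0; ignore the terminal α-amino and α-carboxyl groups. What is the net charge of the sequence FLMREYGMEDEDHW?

-4

Positive (K, R): R4 → +1.
Negative (D, E): E5, E9, D10, E11, D12 → −5.
Net charge = (+1) + (−5) = −4.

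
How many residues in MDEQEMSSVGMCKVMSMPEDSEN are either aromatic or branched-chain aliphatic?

2

Aromatic: F, W, Y. Branched-chain aliphatic: I, L, V.
Aromatic residues here: none (0).
Branched-chain aliphatic residues here: V9, V14 (2).
The two groups share no amino acid, so total = 0 + 2 = 2.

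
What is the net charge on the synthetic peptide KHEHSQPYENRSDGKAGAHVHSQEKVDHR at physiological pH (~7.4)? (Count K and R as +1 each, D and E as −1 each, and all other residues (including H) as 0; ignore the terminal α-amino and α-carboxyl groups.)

Positive (K, R): K1, R11, K15, K25, R29 → +5.
Negative (D, E): E3, E9, D13, E24, D27 → −5.
Net charge = (+5) + (−5) = 0.

0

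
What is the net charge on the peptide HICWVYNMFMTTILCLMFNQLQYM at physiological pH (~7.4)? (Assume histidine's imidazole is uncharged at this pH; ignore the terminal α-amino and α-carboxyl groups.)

0

Near pH 7.4, K and R contribute +1 each, D and E contribute −1 each, and every other side chain (His included, as stated) is uncharged.
Positive (K, R): none → +0.
Negative (D, E): none → −0.
Net charge = (+0) + (−0) = 0.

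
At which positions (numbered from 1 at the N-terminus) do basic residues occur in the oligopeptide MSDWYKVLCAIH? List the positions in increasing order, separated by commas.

K, R, and H are the three residues with basic side chains (ε-amine, guanidinium, and imidazole respectively).
Matching residues: K6, H12.

6, 12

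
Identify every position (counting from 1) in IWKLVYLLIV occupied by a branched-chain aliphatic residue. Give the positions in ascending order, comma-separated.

V, L, and I make up the branched-chain aliphatic group.
Matching residues: I1, L4, V5, L7, L8, I9, V10.

1, 4, 5, 7, 8, 9, 10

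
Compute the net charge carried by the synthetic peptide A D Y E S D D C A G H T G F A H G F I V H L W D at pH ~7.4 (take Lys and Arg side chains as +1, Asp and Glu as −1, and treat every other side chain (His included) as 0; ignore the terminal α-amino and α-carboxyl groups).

Positive (K, R): none → +0.
Negative (D, E): D2, E4, D6, D7, D24 → −5.
Net charge = (+0) + (−5) = −5.

-5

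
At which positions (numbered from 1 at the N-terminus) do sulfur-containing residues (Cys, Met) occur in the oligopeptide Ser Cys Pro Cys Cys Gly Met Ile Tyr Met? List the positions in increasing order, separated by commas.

2, 4, 5, 7, 10

Matching residues: Cys2, Cys4, Cys5, Met7, Met10.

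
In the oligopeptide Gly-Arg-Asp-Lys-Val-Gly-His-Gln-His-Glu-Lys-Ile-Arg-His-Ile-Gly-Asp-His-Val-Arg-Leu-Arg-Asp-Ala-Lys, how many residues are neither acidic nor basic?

10

Acidic: D, E. Basic: K, R, H. All other residues are neither.
Matching residues: Gly1, Val5, Gly6, Gln8, Ile12, Ile15, Gly16, Val19, Leu21, Ala24.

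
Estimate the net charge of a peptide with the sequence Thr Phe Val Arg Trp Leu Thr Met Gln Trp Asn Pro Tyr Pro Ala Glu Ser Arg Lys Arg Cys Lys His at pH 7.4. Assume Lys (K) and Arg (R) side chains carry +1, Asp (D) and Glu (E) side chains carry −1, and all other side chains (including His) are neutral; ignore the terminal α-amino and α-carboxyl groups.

+4

Positive (K, R): Arg4, Arg18, Lys19, Arg20, Lys22 → +5.
Negative (D, E): Glu16 → −1.
Net charge = (+5) + (−1) = +4.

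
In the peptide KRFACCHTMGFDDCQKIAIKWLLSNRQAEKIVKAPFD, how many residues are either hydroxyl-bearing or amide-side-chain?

Hydroxyl-bearing: S, T, Y. Amide-side-chain: N, Q.
Hydroxyl-bearing residues here: T8, S24 (2).
Amide-side-chain residues here: Q15, N25, Q27 (3).
The two groups share no amino acid, so total = 2 + 3 = 5.

5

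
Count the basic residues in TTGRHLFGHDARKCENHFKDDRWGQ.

8

The basic amino acids are Lys (K), Arg (R), and His (H).
Matching residues: R4, H5, H9, R12, K13, H17, K19, R22.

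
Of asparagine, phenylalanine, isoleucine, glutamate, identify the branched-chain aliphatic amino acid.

Valine (V), leucine (L), and isoleucine (I) are the branched-chain amino acids.
Of the listed options, only isoleucine belongs to this group.

isoleucine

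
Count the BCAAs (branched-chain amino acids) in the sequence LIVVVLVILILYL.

Valine (V), leucine (L), and isoleucine (I) are the branched-chain amino acids.
Matching residues: L1, I2, V3, V4, V5, L6, V7, I8, L9, I10, L11, L13.

12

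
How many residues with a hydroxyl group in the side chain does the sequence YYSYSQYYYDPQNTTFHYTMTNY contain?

S, T, and Y are the three residues with a side-chain hydroxyl.
Matching residues: Y1, Y2, S3, Y4, S5, Y7, Y8, Y9, T14, T15, Y18, T19, T21, Y23.

14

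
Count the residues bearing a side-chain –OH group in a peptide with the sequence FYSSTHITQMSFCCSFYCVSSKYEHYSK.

13

S, T, and Y are the three residues with a side-chain hydroxyl.
Matching residues: Y2, S3, S4, T5, T8, S11, S15, Y17, S20, S21, Y23, Y26, S27.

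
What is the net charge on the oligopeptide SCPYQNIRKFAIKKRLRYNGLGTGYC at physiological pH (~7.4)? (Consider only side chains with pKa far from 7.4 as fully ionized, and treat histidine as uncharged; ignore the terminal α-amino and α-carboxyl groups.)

At pH ~7.4 the Lys and Arg side chains are protonated (+1), the Asp and Glu side chains are deprotonated (−1), and with His taken as neutral all other side chains carry no charge.
Positive (K, R): R8, K9, K13, K14, R15, R17 → +6.
Negative (D, E): none → −0.
Net charge = (+6) + (−0) = +6.

+6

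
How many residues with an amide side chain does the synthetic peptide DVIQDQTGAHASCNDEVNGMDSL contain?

The amide-side-chain residues are Asn (N) and Gln (Q).
Matching residues: Q4, Q6, N14, N18.

4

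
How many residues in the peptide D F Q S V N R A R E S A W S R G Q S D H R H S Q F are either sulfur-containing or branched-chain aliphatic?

Sulfur-containing: C, M. Branched-chain aliphatic: I, L, V.
Sulfur-containing residues here: none (0).
Branched-chain aliphatic residues here: V5 (1).
The two groups share no amino acid, so total = 0 + 1 = 1.

1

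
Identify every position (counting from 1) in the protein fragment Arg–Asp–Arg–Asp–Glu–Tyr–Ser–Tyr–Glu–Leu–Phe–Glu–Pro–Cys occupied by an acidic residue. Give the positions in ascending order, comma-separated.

The acidic residues are Asp (D) and Glu (E), whose side chains end in a carboxylate group.
Matching residues: Asp2, Asp4, Glu5, Glu9, Glu12.

2, 4, 5, 9, 12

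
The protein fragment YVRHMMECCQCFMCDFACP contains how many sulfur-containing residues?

8

Only Cys (C) and Met (M) have a sulfur atom in the side chain.
Matching residues: M5, M6, C8, C9, C11, M13, C14, C18.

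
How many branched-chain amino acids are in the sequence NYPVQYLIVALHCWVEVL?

8

The BCAAs are Val, Leu, and Ile — aliphatic side chains with a branch point.
Matching residues: V4, L7, I8, V9, L11, V15, V17, L18.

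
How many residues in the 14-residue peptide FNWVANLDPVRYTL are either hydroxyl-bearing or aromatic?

Hydroxyl-bearing: S, T, Y. Aromatic: F, W, Y.
Hydroxyl-bearing residues here: Y12, T13 (2).
Aromatic residues here: F1, W3, Y12 (3).
Y is in both groups, so the 1 Y residue must not be double-counted.
Total = 2 + 3 − 1 = 4.

4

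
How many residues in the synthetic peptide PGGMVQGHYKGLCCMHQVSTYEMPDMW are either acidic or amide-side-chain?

4

Acidic: D, E. Amide-side-chain: N, Q.
Acidic residues here: E22, D25 (2).
Amide-side-chain residues here: Q6, Q17 (2).
The two groups share no amino acid, so total = 2 + 2 = 4.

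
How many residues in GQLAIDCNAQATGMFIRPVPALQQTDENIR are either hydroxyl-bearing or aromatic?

Hydroxyl-bearing: S, T, Y. Aromatic: F, W, Y.
Hydroxyl-bearing residues here: T12, T25 (2).
Aromatic residues here: F15 (1).
(Y belongs to both groups, but none appear in this sequence.) Total = 2 + 1 = 3.

3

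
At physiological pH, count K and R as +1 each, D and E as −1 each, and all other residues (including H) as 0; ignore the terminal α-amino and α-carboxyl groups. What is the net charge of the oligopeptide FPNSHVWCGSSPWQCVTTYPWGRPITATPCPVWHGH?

+1

Positive (K, R): R23 → +1.
Negative (D, E): none → −0.
Net charge = (+1) + (−0) = +1.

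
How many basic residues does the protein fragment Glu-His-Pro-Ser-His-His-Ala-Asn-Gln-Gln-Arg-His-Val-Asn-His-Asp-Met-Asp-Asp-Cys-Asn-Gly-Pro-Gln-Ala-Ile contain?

6

Lysine (K), arginine (R), and histidine (H) have basic, nitrogen-containing side chains.
Matching residues: His2, His5, His6, Arg11, His12, His15.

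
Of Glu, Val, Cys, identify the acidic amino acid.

Glu

The acidic residues are Asp (D) and Glu (E), whose side chains end in a carboxylate group.
Of the listed options, only Glu belongs to this group.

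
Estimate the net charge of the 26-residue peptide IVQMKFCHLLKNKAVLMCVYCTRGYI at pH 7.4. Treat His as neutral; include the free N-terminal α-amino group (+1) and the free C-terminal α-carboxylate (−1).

+4

Near pH 7.4, K and R contribute +1 each, D and E contribute −1 each, and every other side chain (His included, as stated) is uncharged.
Positive (K, R): K5, K11, K13, R23 → +4.
Negative (D, E): none → −0.
The N-terminus (+1) and C-terminus (−1) cancel.
Net charge = (+4) + (−0) = +4.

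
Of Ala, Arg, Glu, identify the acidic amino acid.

Glu

Aspartate (D) and glutamate (E) have carboxylic-acid side chains and are the acidic amino acids.
Of the listed options, only Glu belongs to this group.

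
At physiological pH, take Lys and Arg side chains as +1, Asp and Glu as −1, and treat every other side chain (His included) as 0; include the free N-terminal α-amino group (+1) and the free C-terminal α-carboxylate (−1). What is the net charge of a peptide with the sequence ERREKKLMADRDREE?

Positive (K, R): R2, R3, K5, K6, R11, R13 → +6.
Negative (D, E): E1, E4, D10, D12, E14, E15 → −6.
The N-terminus (+1) and C-terminus (−1) cancel.
Net charge = (+6) + (−6) = 0.

0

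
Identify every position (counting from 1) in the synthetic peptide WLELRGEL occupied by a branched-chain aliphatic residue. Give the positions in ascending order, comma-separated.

2, 4, 8

The BCAAs are Val, Leu, and Ile — aliphatic side chains with a branch point.
Matching residues: L2, L4, L8.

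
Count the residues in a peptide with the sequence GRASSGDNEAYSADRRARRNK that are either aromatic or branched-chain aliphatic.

1

Aromatic: F, W, Y. Branched-chain aliphatic: I, L, V.
Aromatic residues here: Y11 (1).
Branched-chain aliphatic residues here: none (0).
The two groups share no amino acid, so total = 1 + 0 = 1.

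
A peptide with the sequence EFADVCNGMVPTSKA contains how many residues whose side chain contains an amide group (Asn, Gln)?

1

Matching residues: N7.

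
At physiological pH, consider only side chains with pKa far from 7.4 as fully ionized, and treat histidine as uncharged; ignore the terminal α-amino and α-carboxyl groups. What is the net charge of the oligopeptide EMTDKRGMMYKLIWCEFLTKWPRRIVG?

+3

At pH ~7.4 the Lys and Arg side chains are protonated (+1), the Asp and Glu side chains are deprotonated (−1), and with His taken as neutral all other side chains carry no charge.
Positive (K, R): K5, R6, K11, K20, R23, R24 → +6.
Negative (D, E): E1, D4, E16 → −3.
Net charge = (+6) + (−3) = +3.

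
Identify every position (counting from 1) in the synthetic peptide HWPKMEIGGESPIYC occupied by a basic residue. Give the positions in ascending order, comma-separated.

1, 4

The basic amino acids are Lys (K), Arg (R), and His (H).
Matching residues: H1, K4.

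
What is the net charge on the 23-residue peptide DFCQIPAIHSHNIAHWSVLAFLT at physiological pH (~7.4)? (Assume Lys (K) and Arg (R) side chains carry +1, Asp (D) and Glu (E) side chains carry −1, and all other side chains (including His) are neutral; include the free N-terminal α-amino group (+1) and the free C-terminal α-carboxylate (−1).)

Positive (K, R): none → +0.
Negative (D, E): D1 → −1.
The N-terminus (+1) and C-terminus (−1) cancel.
Net charge = (+0) + (−1) = −1.

-1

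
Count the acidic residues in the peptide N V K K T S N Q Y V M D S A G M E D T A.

Aspartate (D) and glutamate (E) have carboxylic-acid side chains and are the acidic amino acids.
Matching residues: D12, E17, D18.

3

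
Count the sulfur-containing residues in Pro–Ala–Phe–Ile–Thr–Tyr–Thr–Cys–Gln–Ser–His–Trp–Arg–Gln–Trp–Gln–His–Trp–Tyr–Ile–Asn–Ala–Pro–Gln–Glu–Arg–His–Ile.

The sulfur-bearing residues are cysteine (–SH) and methionine (–S–CH₃).
Matching residues: Cys8.

1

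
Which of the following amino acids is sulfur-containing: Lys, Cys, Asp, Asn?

The sulfur-bearing residues are cysteine (–SH) and methionine (–S–CH₃).
Of the listed options, only Cys belongs to this group.

Cys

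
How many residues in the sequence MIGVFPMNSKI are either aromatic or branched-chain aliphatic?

Aromatic: F, W, Y. Branched-chain aliphatic: I, L, V.
Aromatic residues here: F5 (1).
Branched-chain aliphatic residues here: I2, V4, I11 (3).
The two groups share no amino acid, so total = 1 + 3 = 4.

4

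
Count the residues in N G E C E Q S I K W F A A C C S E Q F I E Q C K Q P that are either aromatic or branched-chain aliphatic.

5

Aromatic: F, W, Y. Branched-chain aliphatic: I, L, V.
Aromatic residues here: W10, F11, F19 (3).
Branched-chain aliphatic residues here: I8, I20 (2).
The two groups share no amino acid, so total = 3 + 2 = 5.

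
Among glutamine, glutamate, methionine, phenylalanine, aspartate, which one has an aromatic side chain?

phenylalanine

F, W, and Y each carry an aromatic ring on the side chain.
Of the listed options, only phenylalanine belongs to this group.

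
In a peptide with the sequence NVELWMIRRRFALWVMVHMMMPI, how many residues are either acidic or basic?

5

Acidic: D, E. Basic: H, K, R.
Acidic residues here: E3 (1).
Basic residues here: R8, R9, R10, H18 (4).
The two groups share no amino acid, so total = 1 + 4 = 5.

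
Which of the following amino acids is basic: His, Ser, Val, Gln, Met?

K, R, and H are the three residues with basic side chains (ε-amine, guanidinium, and imidazole respectively).
Of the listed options, only His belongs to this group.

His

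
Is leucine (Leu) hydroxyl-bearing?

No

The –OH-bearing residues are Ser, Thr (aliphatic alcohols), and Tyr (phenol).
Leucine is not in this group.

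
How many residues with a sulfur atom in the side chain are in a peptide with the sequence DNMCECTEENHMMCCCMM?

10

Cysteine (C, thiol) and methionine (M, thioether) are the two sulfur-containing amino acids.
Matching residues: M3, C4, C6, M12, M13, C14, C15, C16, M17, M18.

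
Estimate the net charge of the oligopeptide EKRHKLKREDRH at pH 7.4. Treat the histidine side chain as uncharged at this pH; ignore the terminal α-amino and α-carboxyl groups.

+3

Near pH 7.4, K and R contribute +1 each, D and E contribute −1 each, and every other side chain (His included, as stated) is uncharged.
Positive (K, R): K2, R3, K5, K7, R8, R11 → +6.
Negative (D, E): E1, E9, D10 → −3.
Net charge = (+6) + (−3) = +3.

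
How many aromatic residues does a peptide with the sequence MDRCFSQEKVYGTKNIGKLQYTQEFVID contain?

Phenylalanine (F), tryptophan (W), and tyrosine (Y) have aromatic ring side chains.
Matching residues: F5, Y11, Y21, F25.

4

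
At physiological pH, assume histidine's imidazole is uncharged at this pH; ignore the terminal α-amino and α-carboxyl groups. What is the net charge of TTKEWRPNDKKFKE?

+2

The side chains ionized at physiological pH are Lys/Arg (+1) and Asp/Glu (−1); with His treated as neutral, nothing else contributes.
Positive (K, R): K3, R6, K10, K11, K13 → +5.
Negative (D, E): E4, D9, E14 → −3.
Net charge = (+5) + (−3) = +2.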